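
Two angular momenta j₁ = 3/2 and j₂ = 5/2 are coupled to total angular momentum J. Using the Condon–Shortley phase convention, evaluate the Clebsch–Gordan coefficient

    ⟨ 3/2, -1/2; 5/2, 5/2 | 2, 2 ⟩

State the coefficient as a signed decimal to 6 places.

j₁+j₂−J=2  J+j₁−j₂=1  J−j₁+j₂=3  j₁+j₂+J+1=7
(j₁±m₁, j₂±m₂, J±M) = (1,2,5,0,4,0)
P² = 480/7
sum k=2..2:
  [2] +1/12 = 1/12
S = 1/12
C² = P²·S² = 10/21 ; C = +0.690066

+0.690066  (= +√(10/21))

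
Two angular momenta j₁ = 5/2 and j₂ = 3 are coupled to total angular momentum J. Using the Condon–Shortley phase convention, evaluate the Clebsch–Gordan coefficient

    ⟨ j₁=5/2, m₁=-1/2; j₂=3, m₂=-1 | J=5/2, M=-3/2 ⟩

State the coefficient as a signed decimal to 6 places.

−√(1/35) ≈ -0.169031

√[6·3!2!3!/9! · 2!3!2!4!1!4!] = √(576/35)
  +(−1)^1/∏(1,2,2,1,0,2)! = -1/8  (running -1/8)
  +(−1)^2/∏(2,1,1,0,1,3)! = 1/12  (running -1/24)
⟨..|..⟩ = √(576/35)·(-1/24) = -0.169031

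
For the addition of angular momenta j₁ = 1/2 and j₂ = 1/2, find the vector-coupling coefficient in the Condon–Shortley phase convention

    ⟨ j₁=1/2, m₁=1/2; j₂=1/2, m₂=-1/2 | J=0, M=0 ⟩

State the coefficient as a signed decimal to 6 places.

+0.707107

j₁+j₂−J=1  J+j₁−j₂=0  J−j₁+j₂=0  j₁+j₂+J+1=2
(j₁±m₁, j₂±m₂, J±M) = (1,0,0,1,0,0)
P² = 1/2
sum k=0..0:
  [0] +1/1 = 1
S = 1
C² = P²·S² = 1/2 ; C = +0.707107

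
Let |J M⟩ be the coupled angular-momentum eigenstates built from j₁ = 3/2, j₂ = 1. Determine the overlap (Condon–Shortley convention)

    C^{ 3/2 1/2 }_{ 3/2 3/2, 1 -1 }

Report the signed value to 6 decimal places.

+0.632456

√[4·1!2!1!/5! · 3!0!0!2!2!1!] = √(8/5)
  +(−1)^0/∏(0,1,0,0,2,1)! = 1/2  (running 1/2)
⟨..|..⟩ = √(8/5)·(1/2) = +0.632456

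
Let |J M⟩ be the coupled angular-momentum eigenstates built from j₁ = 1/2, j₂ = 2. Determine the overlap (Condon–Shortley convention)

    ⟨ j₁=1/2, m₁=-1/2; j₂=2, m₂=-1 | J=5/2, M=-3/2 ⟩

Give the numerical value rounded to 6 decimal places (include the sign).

triangle: 0!*1!*4!/6! = 24/720
(j±m)!: 0!*1!*1!*3!*1!*4! = 144
prefactor² = (2J+1)*Δ*N² = 144/5
  k=0: +1/(0!*0!*1!*1!*0!*3!) = 1/6
Σ = 1/6  ⇒  CG² = 144/5*1/6² = 4/5
CG = +√(4/5) = +0.894427

+√(4/5) ≈ +0.894427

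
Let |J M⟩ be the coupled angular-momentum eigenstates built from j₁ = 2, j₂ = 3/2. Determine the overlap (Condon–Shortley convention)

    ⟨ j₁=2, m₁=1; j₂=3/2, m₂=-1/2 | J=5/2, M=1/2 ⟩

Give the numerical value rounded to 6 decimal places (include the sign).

triangle: 1!*3!*2!/7! = 12/5040
(j±m)!: 3!*1!*1!*2!*3!*2! = 144
prefactor² = (2J+1)*Δ*N² = 72/35
  k=0: +1/(0!*1!*1!*1!*2!*1!) = 1/2
  k=1: −1/(1!*0!*0!*0!*3!*2!) = -1/12
Σ = 5/12  ⇒  CG² = 72/35*5/12² = 5/14
CG = +√(5/14) = +0.597614

+√(5/14) = +0.597614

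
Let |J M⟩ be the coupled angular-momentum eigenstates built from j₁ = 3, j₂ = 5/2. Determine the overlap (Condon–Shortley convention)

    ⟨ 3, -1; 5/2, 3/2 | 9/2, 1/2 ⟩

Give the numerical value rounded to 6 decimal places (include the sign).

j₁+j₂−J=1  J+j₁−j₂=5  J−j₁+j₂=4  j₁+j₂+J+1=11
(j₁±m₁, j₂±m₂, J±M) = (2,4,4,1,5,4)
P² = 184320/77
sum k=0..1:
  [0] +1/576 = 1/576
  [1] −1/72 = -1/72
S = -7/576
C² = P²·S² = 35/99 ; C = -0.594588

-0.594588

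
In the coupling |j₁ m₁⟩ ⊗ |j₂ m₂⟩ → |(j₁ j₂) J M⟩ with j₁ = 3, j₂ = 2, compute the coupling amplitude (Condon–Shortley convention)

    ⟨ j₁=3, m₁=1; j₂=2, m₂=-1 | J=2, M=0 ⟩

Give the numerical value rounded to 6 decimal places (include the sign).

−√(1/7) ≈ -0.377964

j₁+j₂−J=3  J+j₁−j₂=3  J−j₁+j₂=1  j₁+j₂+J+1=8
(j₁±m₁, j₂±m₂, J±M) = (4,2,1,3,2,2)
P² = 36/7
sum k=0..1:
  [0] +1/12 = 1/12
  [1] −1/4 = -1/4
S = -1/6
C² = P²·S² = 1/7 ; C = -0.377964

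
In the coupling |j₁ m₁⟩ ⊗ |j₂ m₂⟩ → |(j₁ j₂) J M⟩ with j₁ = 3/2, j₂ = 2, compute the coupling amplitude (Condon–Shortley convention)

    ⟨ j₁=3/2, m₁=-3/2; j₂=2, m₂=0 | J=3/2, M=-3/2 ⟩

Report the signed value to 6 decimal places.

j₁+j₂−J=2  J+j₁−j₂=1  J−j₁+j₂=2  j₁+j₂+J+1=6
(j₁±m₁, j₂±m₂, J±M) = (0,3,2,2,0,3)
P² = 16/5
sum k=2..2:
  [2] +1/4 = 1/4
S = 1/4
C² = P²·S² = 1/5 ; C = +0.447214

+0.447214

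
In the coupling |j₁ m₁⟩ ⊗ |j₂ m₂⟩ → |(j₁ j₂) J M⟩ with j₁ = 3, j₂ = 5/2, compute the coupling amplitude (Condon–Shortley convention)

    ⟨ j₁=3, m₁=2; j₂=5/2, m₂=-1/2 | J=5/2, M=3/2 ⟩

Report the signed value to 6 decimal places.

−√(1/14) = -0.267261

j₁+j₂−J=3  J+j₁−j₂=3  J−j₁+j₂=2  j₁+j₂+J+1=9
(j₁±m₁, j₂±m₂, J±M) = (5,1,2,3,4,1)
P² = 288/7
sum k=0..1:
  [0] +1/24 = 1/24
  [1] −1/12 = -1/12
S = -1/24
C² = P²·S² = 1/14 ; C = -0.267261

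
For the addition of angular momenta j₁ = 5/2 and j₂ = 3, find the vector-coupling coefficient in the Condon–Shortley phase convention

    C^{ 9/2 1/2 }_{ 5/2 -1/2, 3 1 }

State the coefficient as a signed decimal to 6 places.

-0.480500  (= −√(160/693))

√[10·1!4!5!/11! · 2!3!4!2!5!4!] = √(92160/77)
  +(−1)^0/∏(0,1,3,4,1,1)! = 1/144  (running 1/144)
  +(−1)^1/∏(1,0,2,3,2,2)! = -1/48  (running -1/72)
⟨..|..⟩ = √(92160/77)·(-1/72) = -0.480500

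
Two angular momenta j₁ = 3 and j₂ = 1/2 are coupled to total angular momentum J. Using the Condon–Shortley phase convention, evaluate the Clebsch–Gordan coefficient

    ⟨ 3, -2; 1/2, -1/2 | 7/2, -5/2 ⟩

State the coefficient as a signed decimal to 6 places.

j₁+j₂−J=0  J+j₁−j₂=6  J−j₁+j₂=1  j₁+j₂+J+1=8
(j₁±m₁, j₂±m₂, J±M) = (1,5,0,1,1,6)
P² = 86400/7
sum k=0..0:
  [0] +1/120 = 1/120
S = 1/120
C² = P²·S² = 6/7 ; C = +0.925820

+√(6/7) = +0.925820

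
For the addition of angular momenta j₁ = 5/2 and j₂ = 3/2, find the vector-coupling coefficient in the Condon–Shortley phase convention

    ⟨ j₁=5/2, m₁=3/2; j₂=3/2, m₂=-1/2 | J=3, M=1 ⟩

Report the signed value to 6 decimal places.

+√(49/120) = +0.639010

√[7·1!4!2!/8! · 4!1!1!2!4!2!] = √(96/5)
  +(−1)^0/∏(0,1,1,1,3,1)! = 1/6  (running 1/6)
  +(−1)^1/∏(1,0,0,0,4,2)! = -1/48  (running 7/48)
⟨..|..⟩ = √(96/5)·(7/48) = +0.639010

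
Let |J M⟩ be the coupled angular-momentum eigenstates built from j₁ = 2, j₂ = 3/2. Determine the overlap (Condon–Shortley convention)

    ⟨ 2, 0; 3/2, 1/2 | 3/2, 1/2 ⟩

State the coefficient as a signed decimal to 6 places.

-0.447214  (= −√(1/5))

j₁+j₂−J=2  J+j₁−j₂=2  J−j₁+j₂=1  j₁+j₂+J+1=6
(j₁±m₁, j₂±m₂, J±M) = (2,2,2,1,2,1)
P² = 16/45
sum k=1..2:
  [1] −1/1 = -1
  [2] +1/4 = 1/4
S = -3/4
C² = P²·S² = 1/5 ; C = -0.447214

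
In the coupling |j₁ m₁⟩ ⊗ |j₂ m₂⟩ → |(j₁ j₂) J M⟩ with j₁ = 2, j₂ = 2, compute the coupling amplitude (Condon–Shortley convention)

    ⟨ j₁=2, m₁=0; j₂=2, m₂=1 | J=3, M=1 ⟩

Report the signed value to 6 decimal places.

−√(1/5) ≈ -0.447214

triangle: 1!·3!·3!/8! = 36/40320
(j±m)!: 2!·2!·3!·1!·4!·2! = 1152
prefactor² = (2J+1)·Δ·N² = 36/5
  k=0: +1/(0!·1!·2!·3!·1!·0!) = 1/12
  k=1: −1/(1!·0!·1!·2!·2!·1!) = -1/4
Σ = -1/6  ⇒  CG² = 36/5·(-1/6)² = 1/5
CG = −√(1/5) = -0.447214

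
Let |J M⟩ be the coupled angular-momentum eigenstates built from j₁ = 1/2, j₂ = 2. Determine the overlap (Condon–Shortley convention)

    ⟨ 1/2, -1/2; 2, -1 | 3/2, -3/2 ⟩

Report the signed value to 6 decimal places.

triangle: 1!*0!*3!/5! = 6/120
(j±m)!: 0!*1!*1!*3!*0!*3! = 36
prefactor² = (2J+1)*Δ*N² = 36/5
  k=1: −1/(1!*0!*0!*0!*0!*3!) = -1/6
Σ = -1/6  ⇒  CG² = 36/5*(-1/6)² = 1/5
CG = −√(1/5) = -0.447214

-0.447214  (= −√(1/5))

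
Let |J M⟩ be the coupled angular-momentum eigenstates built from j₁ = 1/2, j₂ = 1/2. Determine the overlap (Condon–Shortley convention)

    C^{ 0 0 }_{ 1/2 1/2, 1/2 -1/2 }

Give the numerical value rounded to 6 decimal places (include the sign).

+√(1/2) ≈ +0.707107

triangle: 1!*0!*0!/2! = 1/2
(j±m)!: 1!*0!*0!*1!*0!*0! = 1
prefactor² = (2J+1)*Δ*N² = 1/2
  k=0: +1/(0!*1!*0!*0!*0!*0!) = 1
Σ = 1  ⇒  CG² = 1/2*1² = 1/2
CG = +√(1/2) = +0.707107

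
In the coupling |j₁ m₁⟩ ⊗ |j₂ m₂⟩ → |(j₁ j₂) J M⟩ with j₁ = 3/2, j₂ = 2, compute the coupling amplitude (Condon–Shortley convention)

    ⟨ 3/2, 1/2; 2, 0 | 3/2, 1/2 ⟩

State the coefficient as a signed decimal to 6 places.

−√(1/5) ≈ -0.447214

triangle: 2!·1!·2!/6! = 4/720
(j±m)!: 2!·1!·2!·2!·2!·1! = 16
prefactor² = (2J+1)·Δ·N² = 16/45
  k=0: +1/(0!·2!·1!·2!·0!·0!) = 1/4
  k=1: −1/(1!·1!·0!·1!·1!·1!) = -1
Σ = -3/4  ⇒  CG² = 16/45·(-3/4)² = 1/5
CG = −√(1/5) = -0.447214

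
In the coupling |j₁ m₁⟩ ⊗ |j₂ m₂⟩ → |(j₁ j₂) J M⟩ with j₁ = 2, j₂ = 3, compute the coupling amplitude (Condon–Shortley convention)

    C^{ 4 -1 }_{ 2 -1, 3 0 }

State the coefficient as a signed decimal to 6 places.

-0.462910

j₁+j₂−J=1  J+j₁−j₂=3  J−j₁+j₂=5  j₁+j₂+J+1=10
(j₁±m₁, j₂±m₂, J±M) = (1,3,3,3,3,5)
P² = 1944/7
sum k=0..1:
  [0] +1/72 = 1/72
  [1] −1/24 = -1/24
S = -1/36
C² = P²·S² = 3/14 ; C = -0.462910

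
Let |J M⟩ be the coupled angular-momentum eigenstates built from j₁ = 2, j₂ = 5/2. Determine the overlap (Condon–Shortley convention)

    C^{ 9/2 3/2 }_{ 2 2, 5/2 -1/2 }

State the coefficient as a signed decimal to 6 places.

√[10·0!4!5!/10! · 4!0!2!3!6!3!] = √(69120/7)
  +(−1)^0/∏(0,0,0,2,4,3)! = 1/288  (running 1/288)
⟨..|..⟩ = √(69120/7)·(1/288) = +0.345033

+0.345033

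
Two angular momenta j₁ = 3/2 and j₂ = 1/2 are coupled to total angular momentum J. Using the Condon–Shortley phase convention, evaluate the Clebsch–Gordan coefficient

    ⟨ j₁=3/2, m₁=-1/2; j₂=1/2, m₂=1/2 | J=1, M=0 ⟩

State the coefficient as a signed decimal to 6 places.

j₁+j₂−J=1  J+j₁−j₂=2  J−j₁+j₂=0  j₁+j₂+J+1=4
(j₁±m₁, j₂±m₂, J±M) = (1,2,1,0,1,1)
P² = 1/2
sum k=1..1:
  [1] −1/1 = -1
S = -1
C² = P²·S² = 1/2 ; C = -0.707107

−√(1/2) = -0.707107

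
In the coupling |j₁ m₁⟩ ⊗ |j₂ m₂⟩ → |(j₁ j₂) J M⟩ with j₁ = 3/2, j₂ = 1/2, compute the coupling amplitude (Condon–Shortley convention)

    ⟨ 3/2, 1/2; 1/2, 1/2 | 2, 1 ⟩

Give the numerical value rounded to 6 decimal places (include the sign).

triangle: 0!·3!·1!/5! = 6/120
(j±m)!: 2!·1!·1!·0!·3!·1! = 12
prefactor² = (2J+1)·Δ·N² = 3
  k=0: +1/(0!·0!·1!·1!·2!·0!) = 1/2
Σ = 1/2  ⇒  CG² = 3·1/2² = 3/4
CG = +√(3/4) = +0.866025

+0.866025  (= +√(3/4))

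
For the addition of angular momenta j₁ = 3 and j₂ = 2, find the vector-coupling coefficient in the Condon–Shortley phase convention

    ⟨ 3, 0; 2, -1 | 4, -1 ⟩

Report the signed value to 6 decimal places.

+0.462910

j₁+j₂−J=1  J+j₁−j₂=5  J−j₁+j₂=3  j₁+j₂+J+1=10
(j₁±m₁, j₂±m₂, J±M) = (3,3,1,3,3,5)
P² = 1944/7
sum k=0..1:
  [0] +1/24 = 1/24
  [1] −1/72 = -1/72
S = 1/36
C² = P²·S² = 3/14 ; C = +0.462910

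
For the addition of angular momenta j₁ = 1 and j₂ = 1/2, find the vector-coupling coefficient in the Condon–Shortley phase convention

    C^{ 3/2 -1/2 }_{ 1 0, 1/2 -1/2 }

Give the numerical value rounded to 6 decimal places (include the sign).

√[4·0!2!1!/4! · 1!1!0!1!1!2!] = √(2/3)
  +(−1)^0/∏(0,0,1,0,1,1)! = 1  (running 1)
⟨..|..⟩ = √(2/3)·(1) = +0.816497

+√(2/3) = +0.816497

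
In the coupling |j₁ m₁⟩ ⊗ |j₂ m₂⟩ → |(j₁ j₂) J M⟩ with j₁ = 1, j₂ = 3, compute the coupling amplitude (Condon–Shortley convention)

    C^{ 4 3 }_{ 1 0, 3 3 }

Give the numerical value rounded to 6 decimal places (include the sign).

+√(1/4) = +0.500000

triangle: 0!·2!·6!/9! = 1440/362880
(j±m)!: 1!·1!·6!·0!·7!·1! = 3628800
prefactor² = (2J+1)·Δ·N² = 129600
  k=0: +1/(0!·0!·1!·6!·1!·0!) = 1/720
Σ = 1/720  ⇒  CG² = 129600·1/720² = 1/4
CG = +√(1/4) = +0.500000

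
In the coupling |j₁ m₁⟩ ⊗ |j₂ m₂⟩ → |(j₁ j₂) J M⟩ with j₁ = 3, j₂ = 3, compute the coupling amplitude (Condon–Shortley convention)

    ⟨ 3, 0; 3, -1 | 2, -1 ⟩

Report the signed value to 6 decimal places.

+√(1/42) = +0.154303

√[5·4!2!2!/9! · 3!3!2!4!1!3!] = √(96/7)
  +(−1)^1/∏(1,3,2,1,0,1)! = -1/12  (running -1/12)
  +(−1)^2/∏(2,2,1,0,1,2)! = 1/8  (running 1/24)
⟨..|..⟩ = √(96/7)·(1/24) = +0.154303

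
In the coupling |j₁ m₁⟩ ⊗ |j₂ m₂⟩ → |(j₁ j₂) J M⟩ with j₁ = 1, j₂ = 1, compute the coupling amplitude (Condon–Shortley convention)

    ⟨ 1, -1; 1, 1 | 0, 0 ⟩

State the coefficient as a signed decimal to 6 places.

triangle: 2!×0!×0!/3! = 2/6
(j±m)!: 0!×2!×2!×0!×0!×0! = 4
prefactor² = (2J+1)×Δ×N² = 4/3
  k=2: +1/(2!×0!×0!×0!×0!×0!) = 1/2
Σ = 1/2  ⇒  CG² = 4/3×1/2² = 1/3
CG = +√(1/3) = +0.577350

+√(1/3) ≈ +0.577350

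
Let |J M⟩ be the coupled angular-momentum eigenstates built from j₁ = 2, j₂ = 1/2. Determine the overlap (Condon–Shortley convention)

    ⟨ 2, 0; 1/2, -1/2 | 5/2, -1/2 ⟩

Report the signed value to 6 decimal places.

triangle: 0!*4!*1!/6! = 24/720
(j±m)!: 2!*2!*0!*1!*2!*3! = 48
prefactor² = (2J+1)*Δ*N² = 48/5
  k=0: +1/(0!*0!*2!*0!*2!*1!) = 1/4
Σ = 1/4  ⇒  CG² = 48/5*1/4² = 3/5
CG = +√(3/5) = +0.774597

+0.774597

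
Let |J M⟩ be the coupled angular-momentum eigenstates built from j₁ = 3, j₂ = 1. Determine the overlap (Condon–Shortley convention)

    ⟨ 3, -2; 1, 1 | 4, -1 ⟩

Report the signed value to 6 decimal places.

+√(3/28) ≈ +0.327327

j₁+j₂−J=0  J+j₁−j₂=6  J−j₁+j₂=2  j₁+j₂+J+1=9
(j₁±m₁, j₂±m₂, J±M) = (1,5,2,0,3,5)
P² = 43200/7
sum k=0..0:
  [0] +1/240 = 1/240
S = 1/240
C² = P²·S² = 3/28 ; C = +0.327327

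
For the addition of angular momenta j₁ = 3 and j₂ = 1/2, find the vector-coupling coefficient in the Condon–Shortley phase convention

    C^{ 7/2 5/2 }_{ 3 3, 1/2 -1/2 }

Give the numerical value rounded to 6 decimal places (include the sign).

√[8·0!6!1!/8! · 6!0!0!1!6!1!] = √(518400/7)
  +(−1)^0/∏(0,0,0,0,6,1)! = 1/720  (running 1/720)
⟨..|..⟩ = √(518400/7)·(1/720) = +0.377964

+0.377964  (= +√(1/7))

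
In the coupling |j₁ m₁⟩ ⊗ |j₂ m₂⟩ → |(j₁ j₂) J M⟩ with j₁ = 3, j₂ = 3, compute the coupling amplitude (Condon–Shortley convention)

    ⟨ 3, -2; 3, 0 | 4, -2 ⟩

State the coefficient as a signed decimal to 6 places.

+0.139573

j₁+j₂−J=2  J+j₁−j₂=4  J−j₁+j₂=4  j₁+j₂+J+1=11
(j₁±m₁, j₂±m₂, J±M) = (1,5,3,3,2,6)
P² = 124416/77
sum k=1..2:
  [1] −1/96 = -1/96
  [2] +1/72 = 1/72
S = 1/288
C² = P²·S² = 3/154 ; C = +0.139573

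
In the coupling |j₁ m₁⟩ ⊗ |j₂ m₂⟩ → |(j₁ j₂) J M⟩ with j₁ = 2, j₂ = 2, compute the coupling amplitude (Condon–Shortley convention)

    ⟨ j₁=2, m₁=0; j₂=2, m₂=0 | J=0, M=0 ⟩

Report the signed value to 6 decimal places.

+0.447214  (= +√(1/5))

triangle: 4!·0!·0!/5! = 24/120
(j±m)!: 2!·2!·2!·2!·0!·0! = 16
prefactor² = (2J+1)·Δ·N² = 16/5
  k=2: +1/(2!·2!·0!·0!·0!·0!) = 1/4
Σ = 1/4  ⇒  CG² = 16/5·1/4² = 1/5
CG = +√(1/5) = +0.447214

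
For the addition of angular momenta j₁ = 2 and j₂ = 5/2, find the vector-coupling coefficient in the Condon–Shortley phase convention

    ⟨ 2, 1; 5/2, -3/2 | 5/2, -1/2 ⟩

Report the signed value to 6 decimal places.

+√(6/35) = +0.414039

√[6·2!2!3!/8! · 3!1!1!4!2!3!] = √(216/35)
  +(−1)^0/∏(0,2,1,1,1,2)! = 1/4  (running 1/4)
  +(−1)^1/∏(1,1,0,0,2,3)! = -1/12  (running 1/6)
⟨..|..⟩ = √(216/35)·(1/6) = +0.414039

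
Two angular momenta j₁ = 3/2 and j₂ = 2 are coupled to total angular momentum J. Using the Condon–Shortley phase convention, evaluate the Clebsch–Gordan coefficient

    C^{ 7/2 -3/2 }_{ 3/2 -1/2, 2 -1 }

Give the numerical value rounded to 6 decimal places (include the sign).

+0.755929

√[8·0!3!4!/8! · 1!2!1!3!2!5!] = √(576/7)
  +(−1)^0/∏(0,0,2,1,1,3)! = 1/12  (running 1/12)
⟨..|..⟩ = √(576/7)·(1/12) = +0.755929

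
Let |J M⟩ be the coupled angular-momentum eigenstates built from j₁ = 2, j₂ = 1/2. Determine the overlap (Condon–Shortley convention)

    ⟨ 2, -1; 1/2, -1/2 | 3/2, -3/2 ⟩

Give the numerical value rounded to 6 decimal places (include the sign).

+0.447214

triangle: 1!*3!*0!/5! = 6/120
(j±m)!: 1!*3!*0!*1!*0!*3! = 36
prefactor² = (2J+1)*Δ*N² = 36/5
  k=0: +1/(0!*1!*3!*0!*0!*0!) = 1/6
Σ = 1/6  ⇒  CG² = 36/5*1/6² = 1/5
CG = +√(1/5) = +0.447214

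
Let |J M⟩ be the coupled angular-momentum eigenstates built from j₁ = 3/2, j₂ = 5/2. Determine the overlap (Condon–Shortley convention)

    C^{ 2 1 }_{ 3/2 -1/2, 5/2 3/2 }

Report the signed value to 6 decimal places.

triangle: 2!×1!×3!/7! = 12/5040
(j±m)!: 1!×2!×4!×1!×3!×1! = 288
prefactor² = (2J+1)×Δ×N² = 24/7
  k=1: −1/(1!×1!×1!×3!×0!×0!) = -1/6
  k=2: +1/(2!×0!×0!×2!×1!×1!) = 1/4
Σ = 1/12  ⇒  CG² = 24/7×1/12² = 1/42
CG = +√(1/42) = +0.154303

+0.154303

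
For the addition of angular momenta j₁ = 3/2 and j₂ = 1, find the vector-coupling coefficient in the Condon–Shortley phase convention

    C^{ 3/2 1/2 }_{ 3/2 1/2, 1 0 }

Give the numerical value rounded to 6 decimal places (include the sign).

+√(1/15) ≈ +0.258199

triangle: 1!×2!×1!/5! = 2/120
(j±m)!: 2!×1!×1!×1!×2!×1! = 4
prefactor² = (2J+1)×Δ×N² = 4/15
  k=0: +1/(0!×1!×1!×1!×1!×0!) = 1
  k=1: −1/(1!×0!×0!×0!×2!×1!) = -1/2
Σ = 1/2  ⇒  CG² = 4/15×1/2² = 1/15
CG = +√(1/15) = +0.258199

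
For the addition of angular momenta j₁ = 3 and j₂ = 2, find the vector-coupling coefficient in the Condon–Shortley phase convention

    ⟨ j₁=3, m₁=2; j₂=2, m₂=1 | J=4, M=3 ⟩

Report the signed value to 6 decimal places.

+√(1/20) = +0.223607

√[9·1!5!3!/10! · 5!1!3!1!7!1!] = √(6480)
  +(−1)^0/∏(0,1,1,3,4,0)! = 1/144  (running 1/144)
  +(−1)^1/∏(1,0,0,2,5,1)! = -1/240  (running 1/360)
⟨..|..⟩ = √(6480)·(1/360) = +0.223607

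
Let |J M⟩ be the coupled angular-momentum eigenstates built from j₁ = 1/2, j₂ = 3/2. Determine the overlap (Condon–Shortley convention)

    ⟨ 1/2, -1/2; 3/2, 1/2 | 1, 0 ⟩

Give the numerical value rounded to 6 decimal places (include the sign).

−√(1/2) = -0.707107

j₁+j₂−J=1  J+j₁−j₂=0  J−j₁+j₂=2  j₁+j₂+J+1=4
(j₁±m₁, j₂±m₂, J±M) = (0,1,2,1,1,1)
P² = 1/2
sum k=1..1:
  [1] −1/1 = -1
S = -1
C² = P²·S² = 1/2 ; C = -0.707107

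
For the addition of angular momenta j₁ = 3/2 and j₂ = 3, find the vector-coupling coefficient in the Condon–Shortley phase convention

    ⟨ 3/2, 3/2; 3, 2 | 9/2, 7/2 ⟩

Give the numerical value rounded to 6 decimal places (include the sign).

triangle: 0!×3!×6!/10! = 4320/3628800
(j±m)!: 3!×0!×5!×1!×8!×1! = 29030400
prefactor² = (2J+1)×Δ×N² = 345600
  k=0: +1/(0!×0!×0!×5!×3!×1!) = 1/720
Σ = 1/720  ⇒  CG² = 345600×1/720² = 2/3
CG = +√(2/3) = +0.816497

+√(2/3) = +0.816497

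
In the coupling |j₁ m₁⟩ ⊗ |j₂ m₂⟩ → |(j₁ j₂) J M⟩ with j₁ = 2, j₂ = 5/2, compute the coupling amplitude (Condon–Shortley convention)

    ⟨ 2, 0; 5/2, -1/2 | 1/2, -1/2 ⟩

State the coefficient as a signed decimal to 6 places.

j₁+j₂−J=4  J+j₁−j₂=0  J−j₁+j₂=1  j₁+j₂+J+1=6
(j₁±m₁, j₂±m₂, J±M) = (2,2,2,3,0,1)
P² = 16/5
sum k=2..2:
  [2] +1/4 = 1/4
S = 1/4
C² = P²·S² = 1/5 ; C = +0.447214

+√(1/5) ≈ +0.447214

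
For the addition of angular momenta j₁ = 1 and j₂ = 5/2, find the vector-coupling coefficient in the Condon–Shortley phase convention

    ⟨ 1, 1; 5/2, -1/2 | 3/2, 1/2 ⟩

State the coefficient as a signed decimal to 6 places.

j₁+j₂−J=2  J+j₁−j₂=0  J−j₁+j₂=3  j₁+j₂+J+1=6
(j₁±m₁, j₂±m₂, J±M) = (2,0,2,3,2,1)
P² = 16/5
sum k=0..0:
  [0] +1/4 = 1/4
S = 1/4
C² = P²·S² = 1/5 ; C = +0.447214

+0.447214  (= +√(1/5))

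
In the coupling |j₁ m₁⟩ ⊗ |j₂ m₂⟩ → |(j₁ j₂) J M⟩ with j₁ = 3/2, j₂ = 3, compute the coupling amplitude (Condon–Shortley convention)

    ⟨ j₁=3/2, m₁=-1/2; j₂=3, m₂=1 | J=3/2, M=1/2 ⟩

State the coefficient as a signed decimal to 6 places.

+√(12/35) ≈ +0.585540

j₁+j₂−J=3  J+j₁−j₂=0  J−j₁+j₂=3  j₁+j₂+J+1=7
(j₁±m₁, j₂±m₂, J±M) = (1,2,4,2,2,1)
P² = 192/35
sum k=2..2:
  [2] +1/4 = 1/4
S = 1/4
C² = P²·S² = 12/35 ; C = +0.585540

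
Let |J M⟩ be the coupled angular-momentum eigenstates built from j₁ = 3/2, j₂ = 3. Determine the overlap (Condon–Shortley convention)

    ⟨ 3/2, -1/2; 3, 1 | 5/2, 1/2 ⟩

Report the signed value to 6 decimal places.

-0.119523

j₁+j₂−J=2  J+j₁−j₂=1  J−j₁+j₂=4  j₁+j₂+J+1=8
(j₁±m₁, j₂±m₂, J±M) = (1,2,4,2,3,2)
P² = 288/35
sum k=1..2:
  [1] −1/6 = -1/6
  [2] +1/8 = 1/8
S = -1/24
C² = P²·S² = 1/70 ; C = -0.119523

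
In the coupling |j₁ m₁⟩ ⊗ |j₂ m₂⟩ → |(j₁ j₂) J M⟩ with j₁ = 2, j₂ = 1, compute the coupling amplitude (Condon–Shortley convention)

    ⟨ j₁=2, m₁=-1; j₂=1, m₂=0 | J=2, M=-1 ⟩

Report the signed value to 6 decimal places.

−√(1/6) = -0.408248

j₁+j₂−J=1  J+j₁−j₂=3  J−j₁+j₂=1  j₁+j₂+J+1=6
(j₁±m₁, j₂±m₂, J±M) = (1,3,1,1,1,3)
P² = 3/2
sum k=0..1:
  [0] +1/6 = 1/6
  [1] −1/2 = -1/2
S = -1/3
C² = P²·S² = 1/6 ; C = -0.408248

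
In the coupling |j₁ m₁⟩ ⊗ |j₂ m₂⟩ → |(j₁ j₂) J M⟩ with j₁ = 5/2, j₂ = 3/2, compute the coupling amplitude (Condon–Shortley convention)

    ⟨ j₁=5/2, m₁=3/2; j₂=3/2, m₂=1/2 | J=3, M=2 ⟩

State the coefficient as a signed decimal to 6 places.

j₁+j₂−J=1  J+j₁−j₂=4  J−j₁+j₂=2  j₁+j₂+J+1=8
(j₁±m₁, j₂±m₂, J±M) = (4,1,2,1,5,1)
P² = 48
sum k=0..1:
  [0] +1/12 = 1/12
  [1] −1/24 = -1/24
S = 1/24
C² = P²·S² = 1/12 ; C = +0.288675

+0.288675  (= +√(1/12))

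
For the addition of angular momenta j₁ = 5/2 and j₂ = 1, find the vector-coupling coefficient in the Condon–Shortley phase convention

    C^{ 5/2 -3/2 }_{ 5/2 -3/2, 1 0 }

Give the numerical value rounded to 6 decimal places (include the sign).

−√(9/35) = -0.507093

j₁+j₂−J=1  J+j₁−j₂=4  J−j₁+j₂=1  j₁+j₂+J+1=7
(j₁±m₁, j₂±m₂, J±M) = (1,4,1,1,1,4)
P² = 576/35
sum k=0..1:
  [0] +1/24 = 1/24
  [1] −1/6 = -1/6
S = -1/8
C² = P²·S² = 9/35 ; C = -0.507093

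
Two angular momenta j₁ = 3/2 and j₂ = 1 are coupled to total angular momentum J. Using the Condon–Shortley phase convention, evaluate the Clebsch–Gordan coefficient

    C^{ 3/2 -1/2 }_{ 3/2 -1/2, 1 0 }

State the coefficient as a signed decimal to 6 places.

j₁+j₂−J=1  J+j₁−j₂=2  J−j₁+j₂=1  j₁+j₂+J+1=5
(j₁±m₁, j₂±m₂, J±M) = (1,2,1,1,1,2)
P² = 4/15
sum k=0..1:
  [0] +1/2 = 1/2
  [1] −1/1 = -1
S = -1/2
C² = P²·S² = 1/15 ; C = -0.258199

-0.258199  (= −√(1/15))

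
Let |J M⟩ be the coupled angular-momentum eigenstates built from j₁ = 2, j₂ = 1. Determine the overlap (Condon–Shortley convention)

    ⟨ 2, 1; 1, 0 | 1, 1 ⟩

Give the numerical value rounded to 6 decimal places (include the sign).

−√(3/10) = -0.547723

triangle: 2!*2!*0!/5! = 4/120
(j±m)!: 3!*1!*1!*1!*2!*0! = 12
prefactor² = (2J+1)*Δ*N² = 6/5
  k=1: −1/(1!*1!*0!*0!*2!*0!) = -1/2
Σ = -1/2  ⇒  CG² = 6/5*(-1/2)² = 3/10
CG = −√(3/10) = -0.547723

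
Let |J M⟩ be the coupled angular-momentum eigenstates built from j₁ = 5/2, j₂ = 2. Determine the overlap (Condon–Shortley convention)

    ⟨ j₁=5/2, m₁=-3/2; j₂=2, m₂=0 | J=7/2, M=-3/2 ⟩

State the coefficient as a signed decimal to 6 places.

√[8·1!4!3!/9! · 1!4!2!2!2!5!] = √(512/7)
  +(−1)^0/∏(0,1,4,2,0,1)! = 1/48  (running 1/48)
  +(−1)^1/∏(1,0,3,1,1,2)! = -1/12  (running -1/16)
⟨..|..⟩ = √(512/7)·(-1/16) = -0.534522

-0.534522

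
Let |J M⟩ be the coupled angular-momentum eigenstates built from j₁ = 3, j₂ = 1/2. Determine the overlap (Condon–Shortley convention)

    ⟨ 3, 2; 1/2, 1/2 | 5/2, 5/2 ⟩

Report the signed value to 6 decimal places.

j₁+j₂−J=1  J+j₁−j₂=5  J−j₁+j₂=0  j₁+j₂+J+1=7
(j₁±m₁, j₂±m₂, J±M) = (5,1,1,0,5,0)
P² = 14400/7
sum k=1..1:
  [1] −1/120 = -1/120
S = -1/120
C² = P²·S² = 1/7 ; C = -0.377964

−√(1/7) = -0.377964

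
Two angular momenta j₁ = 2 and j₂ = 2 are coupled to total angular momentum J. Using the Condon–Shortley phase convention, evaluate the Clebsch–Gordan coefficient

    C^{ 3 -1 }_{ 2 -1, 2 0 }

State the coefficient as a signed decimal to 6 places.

triangle: 1!×3!×3!/8! = 36/40320
(j±m)!: 1!×3!×2!×2!×2!×4! = 1152
prefactor² = (2J+1)×Δ×N² = 36/5
  k=0: +1/(0!×1!×3!×2!×0!×1!) = 1/12
  k=1: −1/(1!×0!×2!×1!×1!×2!) = -1/4
Σ = -1/6  ⇒  CG² = 36/5×(-1/6)² = 1/5
CG = −√(1/5) = -0.447214

−√(1/5) = -0.447214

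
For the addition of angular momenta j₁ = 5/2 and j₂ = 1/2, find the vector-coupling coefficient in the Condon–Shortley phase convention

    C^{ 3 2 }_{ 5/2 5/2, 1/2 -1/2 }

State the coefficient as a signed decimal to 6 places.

+0.408248  (= +√(1/6))

√[7·0!5!1!/7! · 5!0!0!1!5!1!] = √(2400)
  +(−1)^0/∏(0,0,0,0,5,1)! = 1/120  (running 1/120)
⟨..|..⟩ = √(2400)·(1/120) = +0.408248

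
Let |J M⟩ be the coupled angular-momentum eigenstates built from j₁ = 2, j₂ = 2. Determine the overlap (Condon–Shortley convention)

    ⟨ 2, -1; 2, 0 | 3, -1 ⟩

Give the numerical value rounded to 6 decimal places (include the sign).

j₁+j₂−J=1  J+j₁−j₂=3  J−j₁+j₂=3  j₁+j₂+J+1=8
(j₁±m₁, j₂±m₂, J±M) = (1,3,2,2,2,4)
P² = 36/5
sum k=0..1:
  [0] +1/12 = 1/12
  [1] −1/4 = -1/4
S = -1/6
C² = P²·S² = 1/5 ; C = -0.447214

-0.447214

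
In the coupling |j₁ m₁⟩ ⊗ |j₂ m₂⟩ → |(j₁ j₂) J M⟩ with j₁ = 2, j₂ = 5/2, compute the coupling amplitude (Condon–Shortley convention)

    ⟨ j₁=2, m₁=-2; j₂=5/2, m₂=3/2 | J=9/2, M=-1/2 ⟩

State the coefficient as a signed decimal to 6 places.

triangle: 0!×4!×5!/10! = 2880/3628800
(j±m)!: 0!×4!×4!×1!×4!×5! = 1658880
prefactor² = (2J+1)×Δ×N² = 92160/7
  k=0: +1/(0!×0!×4!×4!×0!×1!) = 1/576
Σ = 1/576  ⇒  CG² = 92160/7×1/576² = 5/126
CG = +√(5/126) = +0.199205

+0.199205  (= +√(5/126))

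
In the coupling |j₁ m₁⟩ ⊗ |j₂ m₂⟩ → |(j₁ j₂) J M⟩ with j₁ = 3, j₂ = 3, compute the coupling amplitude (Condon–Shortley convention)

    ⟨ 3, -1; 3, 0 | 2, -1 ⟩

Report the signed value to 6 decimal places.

+√(1/42) = +0.154303

triangle: 4!·2!·2!/9! = 96/362880
(j±m)!: 2!·4!·3!·3!·1!·3! = 10368
prefactor² = (2J+1)·Δ·N² = 96/7
  k=2: +1/(2!·2!·2!·1!·0!·1!) = 1/8
  k=3: −1/(3!·1!·1!·0!·1!·2!) = -1/12
Σ = 1/24  ⇒  CG² = 96/7·1/24² = 1/42
CG = +√(1/42) = +0.154303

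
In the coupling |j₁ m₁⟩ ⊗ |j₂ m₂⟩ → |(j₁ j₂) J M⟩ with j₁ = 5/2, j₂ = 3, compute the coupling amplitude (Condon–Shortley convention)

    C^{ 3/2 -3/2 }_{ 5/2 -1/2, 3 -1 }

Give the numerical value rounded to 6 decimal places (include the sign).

+√(9/35) = +0.507093

√[4·4!1!2!/8! · 2!3!2!4!0!3!] = √(576/35)
  +(−1)^2/∏(2,2,1,0,0,2)! = 1/8  (running 1/8)
⟨..|..⟩ = √(576/35)·(1/8) = +0.507093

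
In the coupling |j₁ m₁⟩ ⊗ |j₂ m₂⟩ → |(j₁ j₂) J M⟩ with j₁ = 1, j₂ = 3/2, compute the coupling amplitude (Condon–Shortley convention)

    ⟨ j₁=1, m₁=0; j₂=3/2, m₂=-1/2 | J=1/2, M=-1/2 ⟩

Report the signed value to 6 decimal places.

√[2·2!0!1!/4! · 1!1!1!2!0!1!] = √(1/3)
  +(−1)^1/∏(1,1,0,0,0,1)! = -1  (running -1)
⟨..|..⟩ = √(1/3)·(-1) = -0.577350

-0.577350  (= −√(1/3))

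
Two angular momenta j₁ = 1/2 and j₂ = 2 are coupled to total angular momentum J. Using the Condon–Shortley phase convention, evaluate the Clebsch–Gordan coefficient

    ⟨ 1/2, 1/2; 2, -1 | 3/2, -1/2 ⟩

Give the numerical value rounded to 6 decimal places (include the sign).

j₁+j₂−J=1  J+j₁−j₂=0  J−j₁+j₂=3  j₁+j₂+J+1=5
(j₁±m₁, j₂±m₂, J±M) = (1,0,1,3,1,2)
P² = 12/5
sum k=0..0:
  [0] +1/2 = 1/2
S = 1/2
C² = P²·S² = 3/5 ; C = +0.774597

+√(3/5) = +0.774597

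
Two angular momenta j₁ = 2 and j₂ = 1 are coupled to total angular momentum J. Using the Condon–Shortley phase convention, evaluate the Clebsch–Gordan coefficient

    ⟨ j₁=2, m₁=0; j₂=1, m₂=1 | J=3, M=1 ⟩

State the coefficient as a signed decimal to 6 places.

+0.632456

√[7·0!4!2!/7! · 2!2!2!0!4!2!] = √(128/5)
  +(−1)^0/∏(0,0,2,2,2,0)! = 1/8  (running 1/8)
⟨..|..⟩ = √(128/5)·(1/8) = +0.632456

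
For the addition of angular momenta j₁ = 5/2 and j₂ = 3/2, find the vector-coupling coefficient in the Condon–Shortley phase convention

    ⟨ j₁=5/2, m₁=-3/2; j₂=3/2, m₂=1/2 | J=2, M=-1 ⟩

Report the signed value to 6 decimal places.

√[5·2!3!1!/7! · 1!4!2!1!1!3!] = √(24/7)
  +(−1)^1/∏(1,1,3,1,0,0)! = -1/6  (running -1/6)
  +(−1)^2/∏(2,0,2,0,1,1)! = 1/4  (running 1/12)
⟨..|..⟩ = √(24/7)·(1/12) = +0.154303

+0.154303  (= +√(1/42))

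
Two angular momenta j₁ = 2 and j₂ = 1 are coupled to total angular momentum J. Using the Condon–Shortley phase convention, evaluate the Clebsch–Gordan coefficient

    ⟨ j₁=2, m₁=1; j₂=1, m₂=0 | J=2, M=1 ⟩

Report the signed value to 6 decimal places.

+0.408248

triangle: 1!×3!×1!/6! = 6/720
(j±m)!: 3!×1!×1!×1!×3!×1! = 36
prefactor² = (2J+1)×Δ×N² = 3/2
  k=0: +1/(0!×1!×1!×1!×2!×0!) = 1/2
  k=1: −1/(1!×0!×0!×0!×3!×1!) = -1/6
Σ = 1/3  ⇒  CG² = 3/2×1/3² = 1/6
CG = +√(1/6) = +0.408248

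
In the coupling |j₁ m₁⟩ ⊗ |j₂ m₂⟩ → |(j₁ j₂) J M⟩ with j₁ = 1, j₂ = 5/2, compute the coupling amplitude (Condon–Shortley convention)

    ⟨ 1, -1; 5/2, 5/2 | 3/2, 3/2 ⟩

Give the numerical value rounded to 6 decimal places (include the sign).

+0.816497

√[4·2!0!3!/6! · 0!2!5!0!3!0!] = √(96)
  +(−1)^2/∏(2,0,0,3,0,0)! = 1/12  (running 1/12)
⟨..|..⟩ = √(96)·(1/12) = +0.816497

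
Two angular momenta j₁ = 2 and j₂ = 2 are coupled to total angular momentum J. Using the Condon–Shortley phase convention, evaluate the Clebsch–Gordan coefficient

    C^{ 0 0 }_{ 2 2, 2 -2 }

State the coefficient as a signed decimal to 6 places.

+0.447214  (= +√(1/5))

j₁+j₂−J=4  J+j₁−j₂=0  J−j₁+j₂=0  j₁+j₂+J+1=5
(j₁±m₁, j₂±m₂, J±M) = (4,0,0,4,0,0)
P² = 576/5
sum k=0..0:
  [0] +1/24 = 1/24
S = 1/24
C² = P²·S² = 1/5 ; C = +0.447214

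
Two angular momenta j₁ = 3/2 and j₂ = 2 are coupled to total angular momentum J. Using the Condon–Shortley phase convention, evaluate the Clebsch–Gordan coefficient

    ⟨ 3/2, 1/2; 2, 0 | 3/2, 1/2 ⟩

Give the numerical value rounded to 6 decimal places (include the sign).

−√(1/5) = -0.447214

√[4·2!1!2!/6! · 2!1!2!2!2!1!] = √(16/45)
  +(−1)^0/∏(0,2,1,2,0,0)! = 1/4  (running 1/4)
  +(−1)^1/∏(1,1,0,1,1,1)! = -1  (running -3/4)
⟨..|..⟩ = √(16/45)·(-3/4) = -0.447214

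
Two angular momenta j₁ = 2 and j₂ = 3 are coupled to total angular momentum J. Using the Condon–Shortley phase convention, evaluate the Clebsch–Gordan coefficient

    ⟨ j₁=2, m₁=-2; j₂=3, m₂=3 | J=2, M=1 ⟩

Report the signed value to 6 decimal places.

√[5·3!1!3!/8! · 0!4!6!0!3!1!] = √(3240/7)
  +(−1)^3/∏(3,0,1,3,0,0)! = -1/36  (running -1/36)
⟨..|..⟩ = √(3240/7)·(-1/36) = -0.597614

−√(5/14) = -0.597614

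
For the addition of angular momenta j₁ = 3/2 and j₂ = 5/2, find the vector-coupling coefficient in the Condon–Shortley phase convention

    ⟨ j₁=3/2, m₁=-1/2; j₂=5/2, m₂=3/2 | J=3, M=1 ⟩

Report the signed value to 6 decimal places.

j₁+j₂−J=1  J+j₁−j₂=2  J−j₁+j₂=4  j₁+j₂+J+1=8
(j₁±m₁, j₂±m₂, J±M) = (1,2,4,1,4,2)
P² = 96/5
sum k=0..1:
  [0] +1/48 = 1/48
  [1] −1/6 = -1/6
S = -7/48
C² = P²·S² = 49/120 ; C = -0.639010

−√(49/120) ≈ -0.639010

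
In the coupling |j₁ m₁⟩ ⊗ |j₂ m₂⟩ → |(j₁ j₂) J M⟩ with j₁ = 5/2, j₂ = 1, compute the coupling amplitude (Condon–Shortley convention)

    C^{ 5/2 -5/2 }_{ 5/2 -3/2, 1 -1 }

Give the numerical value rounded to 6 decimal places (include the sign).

+√(2/7) = +0.534522

triangle: 1!*4!*1!/7! = 24/5040
(j±m)!: 1!*4!*0!*2!*0!*5! = 5760
prefactor² = (2J+1)*Δ*N² = 1152/7
  k=0: +1/(0!*1!*4!*0!*0!*1!) = 1/24
Σ = 1/24  ⇒  CG² = 1152/7*1/24² = 2/7
CG = +√(2/7) = +0.534522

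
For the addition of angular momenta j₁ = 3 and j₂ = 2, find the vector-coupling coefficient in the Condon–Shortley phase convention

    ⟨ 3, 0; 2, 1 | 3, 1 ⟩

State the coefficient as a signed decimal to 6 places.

-0.182574  (= −√(1/30))

j₁+j₂−J=2  J+j₁−j₂=4  J−j₁+j₂=2  j₁+j₂+J+1=9
(j₁±m₁, j₂±m₂, J±M) = (3,3,3,1,4,2)
P² = 96/5
sum k=1..2:
  [1] −1/8 = -1/8
  [2] +1/12 = 1/12
S = -1/24
C² = P²·S² = 1/30 ; C = -0.182574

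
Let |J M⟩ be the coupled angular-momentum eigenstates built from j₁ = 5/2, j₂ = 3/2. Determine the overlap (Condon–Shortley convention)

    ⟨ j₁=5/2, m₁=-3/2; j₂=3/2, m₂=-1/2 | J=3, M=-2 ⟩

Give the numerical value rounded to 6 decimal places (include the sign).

-0.288675  (= −√(1/12))

triangle: 1!×4!×2!/8! = 48/40320
(j±m)!: 1!×4!×1!×2!×1!×5! = 5760
prefactor² = (2J+1)×Δ×N² = 48
  k=0: +1/(0!×1!×4!×1!×0!×1!) = 1/24
  k=1: −1/(1!×0!×3!×0!×1!×2!) = -1/12
Σ = -1/24  ⇒  CG² = 48×(-1/24)² = 1/12
CG = −√(1/12) = -0.288675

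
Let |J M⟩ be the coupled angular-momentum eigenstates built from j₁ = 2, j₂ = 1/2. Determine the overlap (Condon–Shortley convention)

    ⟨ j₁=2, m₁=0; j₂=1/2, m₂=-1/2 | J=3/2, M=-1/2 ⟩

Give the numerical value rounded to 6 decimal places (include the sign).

+√(2/5) = +0.632456

j₁+j₂−J=1  J+j₁−j₂=3  J−j₁+j₂=0  j₁+j₂+J+1=5
(j₁±m₁, j₂±m₂, J±M) = (2,2,0,1,1,2)
P² = 8/5
sum k=0..0:
  [0] +1/2 = 1/2
S = 1/2
C² = P²·S² = 2/5 ; C = +0.632456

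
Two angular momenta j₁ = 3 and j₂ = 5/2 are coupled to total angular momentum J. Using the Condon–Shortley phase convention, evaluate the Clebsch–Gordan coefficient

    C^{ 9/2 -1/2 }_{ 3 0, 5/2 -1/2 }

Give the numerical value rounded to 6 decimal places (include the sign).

+√(10/231) ≈ +0.208063

√[10·1!5!4!/11! · 3!3!2!3!4!5!] = √(69120/77)
  +(−1)^0/∏(0,1,3,2,2,2)! = 1/48  (running 1/48)
  +(−1)^1/∏(1,0,2,1,3,3)! = -1/72  (running 1/144)
⟨..|..⟩ = √(69120/77)·(1/144) = +0.208063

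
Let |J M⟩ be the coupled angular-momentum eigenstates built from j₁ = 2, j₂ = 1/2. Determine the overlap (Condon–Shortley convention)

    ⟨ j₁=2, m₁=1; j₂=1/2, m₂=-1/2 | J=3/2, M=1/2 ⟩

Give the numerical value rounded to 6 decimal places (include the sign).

triangle: 1!·3!·0!/5! = 6/120
(j±m)!: 3!·1!·0!·1!·2!·1! = 12
prefactor² = (2J+1)·Δ·N² = 12/5
  k=0: +1/(0!·1!·1!·0!·2!·0!) = 1/2
Σ = 1/2  ⇒  CG² = 12/5·1/2² = 3/5
CG = +√(3/5) = +0.774597

+0.774597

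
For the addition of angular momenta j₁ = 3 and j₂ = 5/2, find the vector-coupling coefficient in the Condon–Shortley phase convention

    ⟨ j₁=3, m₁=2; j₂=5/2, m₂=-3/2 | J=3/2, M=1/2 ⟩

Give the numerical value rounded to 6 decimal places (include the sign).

−√(1/21) ≈ -0.218218

√[4·4!2!1!/8! · 5!1!1!4!2!1!] = √(192/7)
  +(−1)^0/∏(0,4,1,1,1,0)! = 1/24  (running 1/24)
  +(−1)^1/∏(1,3,0,0,2,1)! = -1/12  (running -1/24)
⟨..|..⟩ = √(192/7)·(-1/24) = -0.218218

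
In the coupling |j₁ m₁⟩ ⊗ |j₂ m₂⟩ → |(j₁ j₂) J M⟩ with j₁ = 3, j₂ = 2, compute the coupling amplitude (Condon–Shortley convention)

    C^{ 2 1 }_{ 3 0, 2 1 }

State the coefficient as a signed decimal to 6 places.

√[5·3!3!1!/8! · 3!3!3!1!3!1!] = √(81/14)
  +(−1)^2/∏(2,1,1,1,2,0)! = 1/4  (running 1/4)
  +(−1)^3/∏(3,0,0,0,3,1)! = -1/36  (running 2/9)
⟨..|..⟩ = √(81/14)·(2/9) = +0.534522

+√(2/7) ≈ +0.534522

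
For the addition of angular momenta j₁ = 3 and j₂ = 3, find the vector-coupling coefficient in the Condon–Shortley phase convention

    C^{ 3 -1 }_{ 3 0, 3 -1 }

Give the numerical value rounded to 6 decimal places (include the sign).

j₁+j₂−J=3  J+j₁−j₂=3  J−j₁+j₂=3  j₁+j₂+J+1=10
(j₁±m₁, j₂±m₂, J±M) = (3,3,2,4,2,4)
P² = 864/25
sum k=0..2:
  [0] +1/72 = 1/72
  [1] −1/8 = -1/8
  [2] +1/24 = 1/24
S = -5/72
C² = P²·S² = 1/6 ; C = -0.408248

−√(1/6) = -0.408248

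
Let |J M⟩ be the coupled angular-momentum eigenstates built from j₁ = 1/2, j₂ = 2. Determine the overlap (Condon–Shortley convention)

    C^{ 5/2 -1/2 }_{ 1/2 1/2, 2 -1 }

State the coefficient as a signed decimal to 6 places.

j₁+j₂−J=0  J+j₁−j₂=1  J−j₁+j₂=4  j₁+j₂+J+1=6
(j₁±m₁, j₂±m₂, J±M) = (1,0,1,3,2,3)
P² = 72/5
sum k=0..0:
  [0] +1/6 = 1/6
S = 1/6
C² = P²·S² = 2/5 ; C = +0.632456

+0.632456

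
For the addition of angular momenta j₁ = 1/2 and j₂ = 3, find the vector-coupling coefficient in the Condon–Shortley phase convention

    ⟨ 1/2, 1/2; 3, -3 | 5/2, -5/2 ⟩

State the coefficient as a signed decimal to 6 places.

triangle: 1!×0!×5!/7! = 120/5040
(j±m)!: 1!×0!×0!×6!×0!×5! = 86400
prefactor² = (2J+1)×Δ×N² = 86400/7
  k=0: +1/(0!×1!×0!×0!×0!×5!) = 1/120
Σ = 1/120  ⇒  CG² = 86400/7×1/120² = 6/7
CG = +√(6/7) = +0.925820

+√(6/7) ≈ +0.925820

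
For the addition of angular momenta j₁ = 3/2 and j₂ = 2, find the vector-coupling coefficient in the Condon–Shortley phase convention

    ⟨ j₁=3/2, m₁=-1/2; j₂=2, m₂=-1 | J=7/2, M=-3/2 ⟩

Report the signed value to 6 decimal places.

triangle: 0!×3!×4!/8! = 144/40320
(j±m)!: 1!×2!×1!×3!×2!×5! = 2880
prefactor² = (2J+1)×Δ×N² = 576/7
  k=0: +1/(0!×0!×2!×1!×1!×3!) = 1/12
Σ = 1/12  ⇒  CG² = 576/7×1/12² = 4/7
CG = +√(4/7) = +0.755929

+√(4/7) = +0.755929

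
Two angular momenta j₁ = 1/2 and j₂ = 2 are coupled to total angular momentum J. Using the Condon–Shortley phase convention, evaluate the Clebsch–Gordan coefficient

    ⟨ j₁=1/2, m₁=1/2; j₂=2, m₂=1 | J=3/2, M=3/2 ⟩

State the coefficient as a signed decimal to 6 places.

√[4·1!0!3!/5! · 1!0!3!1!3!0!] = √(36/5)
  +(−1)^0/∏(0,1,0,3,0,0)! = 1/6  (running 1/6)
⟨..|..⟩ = √(36/5)·(1/6) = +0.447214

+√(1/5) = +0.447214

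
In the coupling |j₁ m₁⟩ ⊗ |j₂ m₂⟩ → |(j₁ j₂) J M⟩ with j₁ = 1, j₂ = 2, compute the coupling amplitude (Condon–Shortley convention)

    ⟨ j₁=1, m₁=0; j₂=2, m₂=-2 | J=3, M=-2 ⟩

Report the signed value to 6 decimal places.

j₁+j₂−J=0  J+j₁−j₂=2  J−j₁+j₂=4  j₁+j₂+J+1=7
(j₁±m₁, j₂±m₂, J±M) = (1,1,0,4,1,5)
P² = 192
sum k=0..0:
  [0] +1/24 = 1/24
S = 1/24
C² = P²·S² = 1/3 ; C = +0.577350

+0.577350  (= +√(1/3))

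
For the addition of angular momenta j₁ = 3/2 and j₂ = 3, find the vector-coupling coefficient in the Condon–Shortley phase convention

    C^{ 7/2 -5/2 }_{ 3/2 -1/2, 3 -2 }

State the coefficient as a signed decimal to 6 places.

+√(1/7) ≈ +0.377964

√[8·1!2!5!/9! · 1!2!1!5!1!6!] = √(6400/7)
  +(−1)^0/∏(0,1,2,1,0,4)! = 1/48  (running 1/48)
  +(−1)^1/∏(1,0,1,0,1,5)! = -1/120  (running 1/80)
⟨..|..⟩ = √(6400/7)·(1/80) = +0.377964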